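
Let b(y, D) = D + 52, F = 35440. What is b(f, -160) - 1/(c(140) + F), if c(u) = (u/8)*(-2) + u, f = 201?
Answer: -3838861/35545 ≈ -108.00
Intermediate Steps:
b(y, D) = 52 + D
c(u) = 3*u/4 (c(u) = (u*(⅛))*(-2) + u = (u/8)*(-2) + u = -u/4 + u = 3*u/4)
b(f, -160) - 1/(c(140) + F) = (52 - 160) - 1/((¾)*140 + 35440) = -108 - 1/(105 + 35440) = -108 - 1/35545 = -3838861/35545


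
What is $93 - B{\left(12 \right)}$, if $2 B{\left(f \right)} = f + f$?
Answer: $81$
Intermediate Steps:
$B{\left(f \right)} = f$ ($B{\left(f \right)} = \frac{f + f}{2} = \frac{2 f}{2} = f$)
$93 - B{\left(12 \right)} = 93 - 12 = 81$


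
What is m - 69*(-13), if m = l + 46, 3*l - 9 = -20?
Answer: 2818/3 ≈ 939.33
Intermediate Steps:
l = -11/3 (l = 3 + (1/3)*(-20) = 3 - 20/3 = -11/3 ≈ -3.6667)
m = 127/3 (m = -11/3 + 46 = 127/3 ≈ 42.333)
m - 69*(-13) = 127/3 - 69*(-13) = 127/3 + 897 = 2818/3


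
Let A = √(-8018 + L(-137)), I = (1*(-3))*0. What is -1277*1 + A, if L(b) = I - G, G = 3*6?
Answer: -1277 + 14*I*√41 ≈ -1277.0 + 89.644*I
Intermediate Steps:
G = 18
I = 0 (I = -3*0 = 0)
L(b) = -18 (L(b) = 0 - 1*18 = 0 - 18 = -18)
A = 14*I*√41 (A = √(-8018 - 18) = √(-8036) = 14*I*√41 ≈ 89.644*I)
-1277*1 + A = -1277*1 + 14*I*√41 = -1277 + 14*I*√41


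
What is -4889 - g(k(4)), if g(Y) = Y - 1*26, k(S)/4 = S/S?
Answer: -4867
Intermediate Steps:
k(S) = 4 (k(S) = 4*(S/S) = 4*1 = 4)
g(Y) = -26 + Y (g(Y) = Y - 26 = -26 + Y)
-4889 - g(k(4)) = -4889 - (-26 + 4) = -4889 - 1*(-22) = -4889 + 22 = -4867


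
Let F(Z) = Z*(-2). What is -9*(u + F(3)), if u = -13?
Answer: 171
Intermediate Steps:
F(Z) = -2*Z
-9*(u + F(3)) = -9*(-13 - 2*3) = -9*(-13 - 6) = -9*(-19) = 171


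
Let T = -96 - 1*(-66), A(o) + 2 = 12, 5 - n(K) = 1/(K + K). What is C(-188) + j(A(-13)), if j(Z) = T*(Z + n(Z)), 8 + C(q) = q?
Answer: -1289/2 ≈ -644.50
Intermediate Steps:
C(q) = -8 + q
n(K) = 5 - 1/(2*K) (n(K) = 5 - 1/(K + K) = 5 - 1/(2*K))
A(o) = 10 (A(o) = -2 + 12 = 10)
T = -30 (T = -96 + 66 = -30)
j(Z) = -150 - 30*Z + 15/Z (j(Z) = -30*(Z + (5 - 1/(2*Z))) = -30*(5 + Z - 1/(2*Z)) = -150 - 30*Z + 15/Z)
C(-188) + j(A(-13)) = (-8 - 188) + (-150 - 30*10 + 15/10) = -196 + (-150 - 300 + 15*(⅒)) = -196 + (-150 - 300 + 3/2) = -196 - 897/2 = -1289/2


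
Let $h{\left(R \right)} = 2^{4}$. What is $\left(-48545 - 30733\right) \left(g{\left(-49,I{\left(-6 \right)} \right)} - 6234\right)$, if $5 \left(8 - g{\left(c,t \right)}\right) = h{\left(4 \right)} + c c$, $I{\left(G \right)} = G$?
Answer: $\frac{2659539066}{5} \approx 5.3191 \cdot 10^{8}$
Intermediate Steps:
$h{\left(R \right)} = 16$
$g{\left(c,t \right)} = \frac{24}{5} - \frac{c^{2}}{5}$ ($g{\left(c,t \right)} = 8 - \frac{16 + c c}{5} = 8 - \frac{16 + c^{2}}{5} = 8 - \left(\frac{16}{5} + \frac{c^{2}}{5}\right) = \frac{24}{5} - \frac{c^{2}}{5}$)
$\left(-48545 - 30733\right) \left(g{\left(-49,I{\left(-6 \right)} \right)} - 6234\right) = \left(-48545 - 30733\right) \left(\left(\frac{24}{5} - \frac{\left(-49\right)^{2}}{5}\right) - 6234\right) = - 79278 \left(\left(\frac{24}{5} - \frac{2401}{5}\right) - 6234\right) = - 79278 \left(- \frac{2377}{5} - 6234\right) = \left(-79278\right) \left(- \frac{33547}{5}\right) = \frac{2659539066}{5}$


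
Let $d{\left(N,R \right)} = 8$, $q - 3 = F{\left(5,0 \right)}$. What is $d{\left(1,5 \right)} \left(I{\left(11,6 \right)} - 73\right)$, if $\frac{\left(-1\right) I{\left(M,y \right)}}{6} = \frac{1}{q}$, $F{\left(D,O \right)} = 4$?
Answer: $- \frac{4136}{7} \approx -590.86$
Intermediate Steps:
$q = 7$ ($q = 3 + 4 = 7$)
$I{\left(M,y \right)} = - \frac{6}{7}$
$d{\left(1,5 \right)} \left(I{\left(11,6 \right)} - 73\right) = 8 \left(- \frac{6}{7} - 73\right) = 8 \left(- \frac{517}{7}\right) = - \frac{4136}{7}$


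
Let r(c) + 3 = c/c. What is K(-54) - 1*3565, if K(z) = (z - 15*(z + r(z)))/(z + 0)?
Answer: -32216/9 ≈ -3579.6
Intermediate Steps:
r(c) = -2 (r(c) = -3 + c/c = -3 + 1 = -2)
K(z) = (30 - 14*z)/z (K(z) = (z - 15*(z - 2))/(z + 0) = (z - 15*(-2 + z))/z = (z + (30 - 15*z))/z = (30 - 14*z)/z)
K(-54) - 1*3565 = (-14 + 30/(-54)) - 1*3565 = (-14 + 30*(-1/54)) - 3565 = (-14 - 5/9) - 3565 = -131/9 - 3565 = -32216/9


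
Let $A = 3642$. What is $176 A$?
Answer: $640992$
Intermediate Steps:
$176 A = 176 \cdot 3642 = 640992$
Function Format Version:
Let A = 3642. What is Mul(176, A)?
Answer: 640992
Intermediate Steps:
Mul(176, A) = Mul(176, 3642) = 640992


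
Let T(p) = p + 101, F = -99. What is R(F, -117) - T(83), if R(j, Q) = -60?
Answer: -244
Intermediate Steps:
T(p) = 101 + p
R(F, -117) - T(83) = -60 - (101 + 83) = -60 - 1*184 = -60 - 184 = -244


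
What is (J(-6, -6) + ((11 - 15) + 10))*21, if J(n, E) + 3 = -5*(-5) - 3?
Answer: 525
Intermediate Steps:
J(n, E) = 19 (J(n, E) = -3 + (-5*(-5) - 3) = -3 + (25 - 3) = -3 + 22 = 19)
(J(-6, -6) + ((11 - 15) + 10))*21 = (19 + ((11 - 15) + 10))*21 = (19 + (-4 + 10))*21 = (19 + 6)*21 = 25*21 = 525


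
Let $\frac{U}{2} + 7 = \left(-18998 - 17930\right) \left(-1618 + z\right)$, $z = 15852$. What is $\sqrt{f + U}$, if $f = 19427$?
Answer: $i \sqrt{1051246891} \approx 32423.0 i$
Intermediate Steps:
$U = -1051266318$ ($U = -14 + 2 \left(-18998 - 17930\right) \left(-1618 + 15852\right) = -14 + 2 \left(\left(-36928\right) 14234\right) = -14 + 2 \left(-525633152\right) = -14 - 1051266304 = -1051266318$)
$\sqrt{f + U} = \sqrt{19427 - 1051266318} = \sqrt{-1051246891} = i \sqrt{1051246891}$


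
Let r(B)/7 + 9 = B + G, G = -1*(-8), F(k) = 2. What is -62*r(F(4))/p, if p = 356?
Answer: -217/178 ≈ -1.2191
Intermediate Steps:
G = 8
r(B) = -7 + 7*B (r(B) = -63 + 7*(B + 8) = -63 + 7*(8 + B) = -63 + (56 + 7*B) = -7 + 7*B)
-62*r(F(4))/p = -62*(-7 + 7*2)/356 = -62*(-7 + 14)/356 = -434/356 = -62*7/356 = -217/178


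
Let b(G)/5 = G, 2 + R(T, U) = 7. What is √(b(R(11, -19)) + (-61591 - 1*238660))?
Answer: I*√300226 ≈ 547.93*I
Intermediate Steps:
R(T, U) = 5 (R(T, U) = -2 + 7 = 5)
b(G) = 5*G
√(b(R(11, -19)) + (-61591 - 1*238660)) = √(5*5 + (-61591 - 1*238660)) = √(25 + (-61591 - 238660)) = √(25 - 300251) = √(-300226) = I*√300226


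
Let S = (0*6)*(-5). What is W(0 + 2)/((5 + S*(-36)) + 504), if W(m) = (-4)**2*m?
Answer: 32/509 ≈ 0.062868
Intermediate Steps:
S = 0 (S = 0*(-5) = 0)
W(m) = 16*m
W(0 + 2)/((5 + S*(-36)) + 504) = (16*(0 + 2))/((5 + 0*(-36)) + 504) = (16*2)/((5 + 0) + 504) = 32/(5 + 504) = 32/509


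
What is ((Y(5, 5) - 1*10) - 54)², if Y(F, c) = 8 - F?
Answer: 3721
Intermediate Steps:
((Y(5, 5) - 1*10) - 54)² = (((8 - 1*5) - 1*10) - 54)² = (((8 - 5) - 10) - 54)² = ((3 - 10) - 54)² = (-7 - 54)² = (-61)² = 3721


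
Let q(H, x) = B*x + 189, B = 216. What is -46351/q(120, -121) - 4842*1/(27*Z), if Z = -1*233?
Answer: 15452945/6045651 ≈ 2.5560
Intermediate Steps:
q(H, x) = 189 + 216*x (q(H, x) = 216*x + 189 = 189 + 216*x)
Z = -233
-46351/q(120, -121) - 4842*1/(27*Z) = -46351/(189 + 216*(-121)) - 4842/(27*(-233)) = -46351/(189 - 26136) - 4842/(-6291) = -46351/(-25947) - 4842*(-1/6291) = -46351*(-1/25947) + 538/699 = 46351/25947 + 538/699 = 15452945/6045651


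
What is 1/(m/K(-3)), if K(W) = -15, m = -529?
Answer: 15/529 ≈ 0.028355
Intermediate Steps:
1/(m/K(-3)) = 1/(-529/(-15)) = 1/(-529*(-1/15)) = 1/(529/15) = 15/529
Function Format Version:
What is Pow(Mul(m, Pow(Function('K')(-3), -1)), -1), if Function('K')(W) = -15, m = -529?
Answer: Rational(15, 529) ≈ 0.028355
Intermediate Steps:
Pow(Mul(m, Pow(Function('K')(-3), -1)), -1) = Pow(Mul(-529, Pow(-15, -1)), -1) = Pow(Mul(-529, Rational(-1, 15)), -1) = Pow(Rational(529, 15), -1) = Rational(15, 529)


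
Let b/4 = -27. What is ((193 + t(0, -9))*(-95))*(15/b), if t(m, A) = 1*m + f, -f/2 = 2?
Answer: 9975/4 ≈ 2493.8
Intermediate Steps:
f = -4 (f = -2*2 = -4)
b = -108 (b = 4*(-27) = -108)
t(m, A) = -4 + m (t(m, A) = 1*m - 4 = m - 4 = -4 + m)
((193 + t(0, -9))*(-95))*(15/b) = ((193 + (-4 + 0))*(-95))*(15/(-108)) = ((193 - 4)*(-95))*(15*(-1/108)) = (189*(-95))*(-5/36) = -17955*(-5/36) = 9975/4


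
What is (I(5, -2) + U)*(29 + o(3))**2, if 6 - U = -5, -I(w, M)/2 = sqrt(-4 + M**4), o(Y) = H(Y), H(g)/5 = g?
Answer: 21296 - 7744*sqrt(3) ≈ 7883.0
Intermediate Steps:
H(g) = 5*g
o(Y) = 5*Y
I(w, M) = -2*sqrt(-4 + M**4)
U = 11 (U = 6 - 1*(-5) = 6 + 5 = 11)
(I(5, -2) + U)*(29 + o(3))**2 = (-2*sqrt(-4 + (-2)**4) + 11)*(29 + 5*3)**2 = (-2*sqrt(-4 + 16) + 11)*(29 + 15)**2 = (-4*sqrt(3) + 11)*44**2 = (-4*sqrt(3) + 11)*1936 = (11 - 4*sqrt(3))*1936 = 21296 - 7744*sqrt(3)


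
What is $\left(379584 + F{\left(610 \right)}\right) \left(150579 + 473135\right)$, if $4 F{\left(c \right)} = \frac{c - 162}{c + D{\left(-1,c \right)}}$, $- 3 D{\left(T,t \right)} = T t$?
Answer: $\frac{72209341963668}{305} \approx 2.3675 \cdot 10^{11}$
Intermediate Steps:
$D{\left(T,t \right)} = - \frac{T t}{3}$
$F{\left(c \right)} = \frac{3 \left(-162 + c\right)}{16 c}$ ($F{\left(c \right)} = \frac{\left(c - 162\right) \frac{1}{c - - \frac{c}{3}}}{4} = \frac{\left(-162 + c\right) \frac{1}{c + \frac{c}{3}}}{4} = \frac{\left(-162 + c\right) \frac{1}{\frac{4}{3} c}}{4} = \frac{\left(-162 + c\right) \frac{3}{4 c}}{4} = \frac{\frac{3}{4} \frac{1}{c} \left(-162 + c\right)}{4} = \frac{3 \left(-162 + c\right)}{16 c}$)
$\left(379584 + F{\left(610 \right)}\right) \left(150579 + 473135\right) = \left(379584 + \frac{3 \left(-162 + 610\right)}{16 \cdot 610}\right) \left(150579 + 473135\right) = \left(379584 + \frac{3}{16} \cdot \frac{1}{610} \cdot 448\right) 623714 = \left(379584 + \frac{42}{305}\right) 623714 = \frac{115773162}{305} \cdot 623714 = \frac{72209341963668}{305}$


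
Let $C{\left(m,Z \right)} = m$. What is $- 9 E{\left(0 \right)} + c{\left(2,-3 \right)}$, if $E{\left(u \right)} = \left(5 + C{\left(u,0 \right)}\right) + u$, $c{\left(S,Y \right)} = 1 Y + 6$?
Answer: $-42$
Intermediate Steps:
$c{\left(S,Y \right)} = 6 + Y$ ($c{\left(S,Y \right)} = Y + 6 = 6 + Y$)
$E{\left(u \right)} = 5 + 2 u$ ($E{\left(u \right)} = \left(5 + u\right) + u = 5 + 2 u$)
$- 9 E{\left(0 \right)} + c{\left(2,-3 \right)} = - 9 \left(5 + 2 \cdot 0\right) + \left(6 - 3\right) = - 9 \left(5 + 0\right) + 3 = \left(-9\right) 5 + 3 = -45 + 3 = -42$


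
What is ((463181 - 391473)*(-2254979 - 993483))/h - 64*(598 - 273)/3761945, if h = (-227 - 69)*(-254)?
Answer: -21907753812293973/7070951822 ≈ -3.0983e+6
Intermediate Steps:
h = 75184 (h = -296*(-254) = 75184)
((463181 - 391473)*(-2254979 - 993483))/h - 64*(598 - 273)/3761945 = ((463181 - 391473)*(-2254979 - 993483))/75184 - 64*(598 - 273)/3761945 = (71708*(-3248462))*(1/75184) - 64*325*(1/3761945) = -232940713096*1/75184 - 20800*1/3761945 = -29117589137/9398 - 4160/752389 = -21907753812293973/7070951822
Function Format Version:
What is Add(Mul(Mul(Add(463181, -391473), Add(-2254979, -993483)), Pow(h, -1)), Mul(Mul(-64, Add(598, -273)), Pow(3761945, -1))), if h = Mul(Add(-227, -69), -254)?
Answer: Rational(-21907753812293973, 7070951822) ≈ -3.0983e+6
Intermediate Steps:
h = 75184 (h = Mul(-296, -254) = 75184)
Add(Mul(Mul(Add(463181, -391473), Add(-2254979, -993483)), Pow(h, -1)), Mul(Mul(-64, Add(598, -273)), Pow(3761945, -1))) = Add(Mul(Mul(Add(463181, -391473), Add(-2254979, -993483)), Pow(75184, -1)), Mul(Mul(-64, Add(598, -273)), Pow(3761945, -1))) = Add(Mul(Mul(71708, -3248462), Rational(1, 75184)), Mul(Mul(-64, 325), Rational(1, 3761945))) = Add(Mul(-232940713096, Rational(1, 75184)), Mul(-20800, Rational(1, 3761945))) = Add(Rational(-29117589137, 9398), Rational(-4160, 752389)) = Rational(-21907753812293973, 7070951822)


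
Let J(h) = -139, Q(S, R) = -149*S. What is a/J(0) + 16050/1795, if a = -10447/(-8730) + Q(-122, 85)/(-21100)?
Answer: 2054184317854/229797847575 ≈ 8.9391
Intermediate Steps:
a = 1543444/4605075 (a = -10447/(-8730) - 149*(-122)/(-21100) = -10447*(-1/8730) + 18178*(-1/21100) = 10447/8730 - 9089/10550 = 1543444/4605075 ≈ 0.33516)
a/J(0) + 16050/1795 = (1543444/4605075)/(-139) + 16050/1795 = (1543444/4605075)*(-1/139) + 16050*(1/1795) = -1543444/640105425 + 3210/359 = 2054184317854/229797847575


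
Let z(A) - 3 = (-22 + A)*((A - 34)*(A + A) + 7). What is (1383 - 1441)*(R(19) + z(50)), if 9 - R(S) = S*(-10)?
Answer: -2621484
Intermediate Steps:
R(S) = 9 + 10*S (R(S) = 9 - S*(-10) = 9 - (-10)*S = 9 + 10*S)
z(A) = 3 + (-22 + A)*(7 + 2*A*(-34 + A)) (z(A) = 3 + (-22 + A)*((A - 34)*(A + A) + 7) = 3 + (-22 + A)*((-34 + A)*(2*A) + 7) = 3 + (-22 + A)*(2*A*(-34 + A) + 7) = 3 + (-22 + A)*(7 + 2*A*(-34 + A)))
(1383 - 1441)*(R(19) + z(50)) = (1383 - 1441)*((9 + 10*19) + (-151 - 112*50**2 + 2*50**3 + 1503*50)) = -58*((9 + 190) + (-151 - 112*2500 + 2*125000 + 75150)) = -58*(199 + (-151 - 280000 + 250000 + 75150)) = -58*(199 + 44999) = -58*45198 = -2621484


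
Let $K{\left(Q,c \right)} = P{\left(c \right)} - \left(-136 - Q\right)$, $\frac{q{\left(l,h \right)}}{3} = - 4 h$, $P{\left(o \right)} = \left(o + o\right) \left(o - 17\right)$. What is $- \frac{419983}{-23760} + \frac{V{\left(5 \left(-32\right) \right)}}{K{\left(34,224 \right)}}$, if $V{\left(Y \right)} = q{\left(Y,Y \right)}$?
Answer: $\frac{1775661809}{100338480} \approx 17.697$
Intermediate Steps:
$P{\left(o \right)} = 2 o \left(-17 + o\right)$
$q{\left(l,h \right)} = - 12 h$ ($q{\left(l,h \right)} = 3 \left(- 4 h\right) = - 12 h$)
$V{\left(Y \right)} = - 12 Y$
$K{\left(Q,c \right)} = 136 + Q + 2 c \left(-17 + c\right)$ ($K{\left(Q,c \right)} = 2 c \left(-17 + c\right) - \left(-136 - Q\right) = 2 c \left(-17 + c\right) + \left(136 + Q\right) = 136 + Q + 2 c \left(-17 + c\right)$)
$- \frac{419983}{-23760} + \frac{V{\left(5 \left(-32\right) \right)}}{K{\left(34,224 \right)}} = - \frac{419983}{-23760} + \frac{\left(-12\right) 5 \left(-32\right)}{136 + 34 + 2 \cdot 224 \left(-17 + 224\right)} = \left(-419983\right) \left(- \frac{1}{23760}\right) + \frac{\left(-12\right) \left(-160\right)}{136 + 34 + 2 \cdot 224 \cdot 207} = \frac{419983}{23760} + \frac{1920}{136 + 34 + 92736} = \frac{419983}{23760} + \frac{1920}{92906} = \frac{419983}{23760} + 1920 \cdot \frac{1}{92906} = \frac{419983}{23760} + \frac{960}{46453} = \frac{1775661809}{100338480}$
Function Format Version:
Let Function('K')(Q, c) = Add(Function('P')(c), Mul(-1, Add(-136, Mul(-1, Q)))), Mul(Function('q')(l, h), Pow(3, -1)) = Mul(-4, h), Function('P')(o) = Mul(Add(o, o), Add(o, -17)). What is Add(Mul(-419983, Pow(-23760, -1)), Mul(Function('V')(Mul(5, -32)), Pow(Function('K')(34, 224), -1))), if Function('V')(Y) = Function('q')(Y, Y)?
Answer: Rational(1775661809, 100338480) ≈ 17.697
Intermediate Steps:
Function('P')(o) = Mul(2, o, Add(-17, o)) (Function('P')(o) = Mul(Mul(2, o), Add(-17, o)) = Mul(2, o, Add(-17, o)))
Function('q')(l, h) = Mul(-12, h) (Function('q')(l, h) = Mul(3, Mul(-4, h)) = Mul(-12, h))
Function('V')(Y) = Mul(-12, Y)
Function('K')(Q, c) = Add(136, Q, Mul(2, c, Add(-17, c))) (Function('K')(Q, c) = Add(Mul(2, c, Add(-17, c)), Mul(-1, Add(-136, Mul(-1, Q)))) = Add(Mul(2, c, Add(-17, c)), Add(136, Q)) = Add(136, Q, Mul(2, c, Add(-17, c))))
Add(Mul(-419983, Pow(-23760, -1)), Mul(Function('V')(Mul(5, -32)), Pow(Function('K')(34, 224), -1))) = Add(Mul(-419983, Pow(-23760, -1)), Mul(Mul(-12, Mul(5, -32)), Pow(Add(136, 34, Mul(2, 224, Add(-17, 224))), -1))) = Add(Mul(-419983, Rational(-1, 23760)), Mul(Mul(-12, -160), Pow(Add(136, 34, Mul(2, 224, 207)), -1))) = Add(Rational(419983, 23760), Mul(1920, Pow(Add(136, 34, 92736), -1))) = Add(Rational(419983, 23760), Mul(1920, Pow(92906, -1))) = Add(Rational(419983, 23760), Mul(1920, Rational(1, 92906))) = Add(Rational(419983, 23760), Rational(960, 46453)) = Rational(1775661809, 100338480)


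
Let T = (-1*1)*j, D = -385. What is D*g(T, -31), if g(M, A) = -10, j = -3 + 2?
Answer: 3850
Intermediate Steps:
j = -1
T = 1 (T = -1*1*(-1) = -1*(-1) = 1)
D*g(T, -31) = -385*(-10) = 3850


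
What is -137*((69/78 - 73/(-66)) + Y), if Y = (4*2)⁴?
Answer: -240851206/429 ≈ -5.6143e+5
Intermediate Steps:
Y = 4096 (Y = 8⁴ = 4096)
-137*((69/78 - 73/(-66)) + Y) = -137*((69/78 - 73/(-66)) + 4096) = -137*((69*(1/78) - 73*(-1/66)) + 4096) = -137*((23/26 + 73/66) + 4096) = -137*(854/429 + 4096) = -137*1758038/429 = -240851206/429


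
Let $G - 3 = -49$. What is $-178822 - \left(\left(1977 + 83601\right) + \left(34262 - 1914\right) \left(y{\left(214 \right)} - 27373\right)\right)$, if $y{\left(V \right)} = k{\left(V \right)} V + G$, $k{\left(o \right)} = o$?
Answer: $-594723596$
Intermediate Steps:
$G = -46$ ($G = 3 - 49 = -46$)
$y{\left(V \right)} = -46 + V^{2}$ ($y{\left(V \right)} = V V - 46 = V^{2} - 46 = -46 + V^{2}$)
$-178822 - \left(\left(1977 + 83601\right) + \left(34262 - 1914\right) \left(y{\left(214 \right)} - 27373\right)\right) = -178822 - \left(\left(1977 + 83601\right) + \left(34262 - 1914\right) \left(\left(-46 + 214^{2}\right) - 27373\right)\right) = -178822 - \left(85578 + \left(34262 - 1914\right) \left(\left(-46 + 45796\right) - 27373\right)\right) = -178822 - \left(85578 + \left(34262 - 1914\right) \left(45750 - 27373\right)\right) = -178822 - \left(85578 + 32348 \cdot 18377\right) = -178822 - \left(85578 + 594459196\right) = -178822 - 594544774 = -594723596$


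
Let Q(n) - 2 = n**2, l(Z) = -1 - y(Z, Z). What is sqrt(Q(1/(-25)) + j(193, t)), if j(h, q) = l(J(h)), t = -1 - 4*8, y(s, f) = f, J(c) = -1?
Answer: 3*sqrt(139)/25 ≈ 1.4148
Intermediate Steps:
t = -33 (t = -1 - 32 = -33)
l(Z) = -1 - Z
j(h, q) = 0 (j(h, q) = -1 - 1*(-1) = -1 + 1 = 0)
Q(n) = 2 + n**2
sqrt(Q(1/(-25)) + j(193, t)) = sqrt((2 + (1/(-25))**2) + 0) = sqrt((2 + (-1/25)**2) + 0) = sqrt((2 + 1/625) + 0) = sqrt(1251/625 + 0) = sqrt(1251/625) = 3*sqrt(139)/25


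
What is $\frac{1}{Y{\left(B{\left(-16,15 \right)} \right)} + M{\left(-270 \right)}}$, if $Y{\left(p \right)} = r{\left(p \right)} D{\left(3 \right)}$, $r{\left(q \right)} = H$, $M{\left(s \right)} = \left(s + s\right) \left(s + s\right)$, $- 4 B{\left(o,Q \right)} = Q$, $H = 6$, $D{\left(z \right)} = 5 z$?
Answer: $\frac{1}{291690} \approx 3.4283 \cdot 10^{-6}$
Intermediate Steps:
$B{\left(o,Q \right)} = - \frac{Q}{4}$
$M{\left(s \right)} = 4 s^{2}$ ($M{\left(s \right)} = 2 s 2 s = 4 s^{2}$)
$r{\left(q \right)} = 6$
$Y{\left(p \right)} = 90$ ($Y{\left(p \right)} = 6 \cdot 5 \cdot 3 = 6 \cdot 15 = 90$)
$\frac{1}{Y{\left(B{\left(-16,15 \right)} \right)} + M{\left(-270 \right)}} = \frac{1}{90 + 4 \left(-270\right)^{2}} = \frac{1}{90 + 4 \cdot 72900} = \frac{1}{90 + 291600} = \frac{1}{291690}$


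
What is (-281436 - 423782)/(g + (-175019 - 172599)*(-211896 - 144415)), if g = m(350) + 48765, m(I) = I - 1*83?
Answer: -352609/61930083115 ≈ -5.6937e-6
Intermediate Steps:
m(I) = -83 + I (m(I) = I - 83 = -83 + I)
g = 49032 (g = (-83 + 350) + 48765 = 267 + 48765 = 49032)
(-281436 - 423782)/(g + (-175019 - 172599)*(-211896 - 144415)) = (-281436 - 423782)/(49032 + (-175019 - 172599)*(-211896 - 144415)) = -705218/(49032 - 347618*(-356311)) = -705218/(49032 + 123860117198) = -705218/123860166230 = -705218*1/123860166230 = -352609/61930083115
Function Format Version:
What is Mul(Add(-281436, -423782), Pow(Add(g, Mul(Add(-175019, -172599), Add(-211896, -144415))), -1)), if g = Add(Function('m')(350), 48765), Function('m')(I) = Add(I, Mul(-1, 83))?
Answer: Rational(-352609, 61930083115) ≈ -5.6937e-6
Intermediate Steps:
Function('m')(I) = Add(-83, I) (Function('m')(I) = Add(I, -83) = Add(-83, I))
g = 49032 (g = Add(Add(-83, 350), 48765) = Add(267, 48765) = 49032)
Mul(Add(-281436, -423782), Pow(Add(g, Mul(Add(-175019, -172599), Add(-211896, -144415))), -1)) = Mul(Add(-281436, -423782), Pow(Add(49032, Mul(Add(-175019, -172599), Add(-211896, -144415))), -1)) = Mul(-705218, Pow(Add(49032, Mul(-347618, -356311)), -1)) = Mul(-705218, Pow(Add(49032, 123860117198), -1)) = Mul(-705218, Pow(123860166230, -1)) = Mul(-705218, Rational(1, 123860166230)) = Rational(-352609, 61930083115)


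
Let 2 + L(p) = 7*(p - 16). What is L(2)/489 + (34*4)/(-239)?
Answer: -90404/116871 ≈ -0.77354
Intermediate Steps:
L(p) = -114 + 7*p (L(p) = -2 + 7*(p - 16) = -2 + 7*(-16 + p) = -2 + (-112 + 7*p) = -114 + 7*p)
L(2)/489 + (34*4)/(-239) = (-114 + 7*2)/489 + (34*4)/(-239) = (-114 + 14)*(1/489) + 136*(-1/239) = -100*1/489 - 136/239 = -100/489 - 136/239 = -90404/116871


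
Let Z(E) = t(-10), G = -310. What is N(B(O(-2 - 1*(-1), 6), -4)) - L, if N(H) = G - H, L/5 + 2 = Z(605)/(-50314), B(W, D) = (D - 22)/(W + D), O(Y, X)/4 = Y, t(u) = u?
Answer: -30515541/100628 ≈ -303.25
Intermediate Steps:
Z(E) = -10
O(Y, X) = 4*Y
B(W, D) = (-22 + D)/(D + W)
L = -251545/25157 (L = -10 + 5*(-10/(-50314)) = -10 + 5*(-10*(-1/50314)) = -10 + 5*(5/25157) = -10 + 25/25157 = -251545/25157 ≈ -9.9990)
N(H) = -310 - H
N(B(O(-2 - 1*(-1), 6), -4)) - L = (-310 - (-22 - 4)/(-4 + 4*(-2 - 1*(-1)))) - 1*(-251545/25157) = (-310 - (-26)/(-4 + 4*(-2 + 1))) + 251545/25157 = (-310 - (-26)/(-4 + 4*(-1))) + 251545/25157 = (-310 - (-26)/(-4 - 4)) + 251545/25157 = (-310 - (-26)/(-8)) + 251545/25157 = (-310 - (-1)*(-26)/8) + 251545/25157 = (-310 - 1*13/4) + 251545/25157 = (-310 - 13/4) + 251545/25157 = -1253/4 + 251545/25157 = -30515541/100628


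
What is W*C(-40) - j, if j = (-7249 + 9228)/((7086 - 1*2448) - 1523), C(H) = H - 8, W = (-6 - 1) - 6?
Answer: 1941781/3115 ≈ 623.36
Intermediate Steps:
W = -13 (W = -7 - 6 = -13)
C(H) = -8 + H
j = 1979/3115 (j = 1979/((7086 - 2448) - 1523) = 1979/(4638 - 1523) = 1979/3115 ≈ 0.63531)
W*C(-40) - j = -13*(-8 - 40) - 1*1979/3115 = -13*(-48) - 1979/3115 = 624 - 1979/3115 = 1941781/3115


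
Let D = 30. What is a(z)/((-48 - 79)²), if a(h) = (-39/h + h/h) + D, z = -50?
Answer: 1589/806450 ≈ 0.0019704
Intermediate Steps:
a(h) = 31 - 39/h (a(h) = (-39/h + h/h) + 30 = (-39/h + 1) + 30 = (1 - 39/h) + 30 = 31 - 39/h)
a(z)/((-48 - 79)²) = (31 - 39/(-50))/((-48 - 79)²) = (31 - 39*(-1/50))/((-127)²) = (31 + 39/50)/16129 = (1589/50)*(1/16129) = 1589/806450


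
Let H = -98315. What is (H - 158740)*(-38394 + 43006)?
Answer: -1185537660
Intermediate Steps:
(H - 158740)*(-38394 + 43006) = (-98315 - 158740)*(-38394 + 43006) = -257055*4612 = -1185537660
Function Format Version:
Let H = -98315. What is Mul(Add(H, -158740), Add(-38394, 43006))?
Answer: -1185537660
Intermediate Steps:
Mul(Add(H, -158740), Add(-38394, 43006)) = Mul(Add(-98315, -158740), Add(-38394, 43006)) = Mul(-257055, 4612) = -1185537660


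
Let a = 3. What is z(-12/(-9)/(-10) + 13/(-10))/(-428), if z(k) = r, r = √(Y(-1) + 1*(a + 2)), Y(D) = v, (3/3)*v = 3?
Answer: -√2/214 ≈ -0.0066085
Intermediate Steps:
v = 3
Y(D) = 3
r = 2*√2 (r = √(3 + 1*(3 + 2)) = √(3 + 1*5) = √(3 + 5) = √8 = 2*√2 ≈ 2.8284)
z(k) = 2*√2
z(-12/(-9)/(-10) + 13/(-10))/(-428) = (2*√2)/(-428) = (2*√2)*(-1/428) = -√2/214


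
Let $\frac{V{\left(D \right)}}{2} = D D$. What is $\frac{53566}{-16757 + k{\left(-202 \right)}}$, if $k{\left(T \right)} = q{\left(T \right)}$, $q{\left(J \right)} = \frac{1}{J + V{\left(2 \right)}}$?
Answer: $- \frac{10391804}{3250859} \approx -3.1966$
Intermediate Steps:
$V{\left(D \right)} = 2 D^{2}$ ($V{\left(D \right)} = 2 D D = 2 D^{2}$)
$q{\left(J \right)} = \frac{1}{8 + J}$ ($q{\left(J \right)} = \frac{1}{J + 2 \cdot 2^{2}} = \frac{1}{J + 2 \cdot 4} = \frac{1}{J + 8} = \frac{1}{8 + J}$)
$k{\left(T \right)} = \frac{1}{8 + T}$
$\frac{53566}{-16757 + k{\left(-202 \right)}} = \frac{53566}{-16757 + \frac{1}{8 - 202}} = \frac{53566}{-16757 + \frac{1}{-194}} = \frac{53566}{-16757 - \frac{1}{194}} = \frac{53566}{- \frac{3250859}{194}} = 53566 \left(- \frac{194}{3250859}\right) = - \frac{10391804}{3250859}$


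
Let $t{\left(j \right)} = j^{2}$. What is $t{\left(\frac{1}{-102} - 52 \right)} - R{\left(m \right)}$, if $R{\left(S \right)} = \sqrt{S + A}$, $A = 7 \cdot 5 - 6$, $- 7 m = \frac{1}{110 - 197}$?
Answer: $\frac{28143025}{10404} - \frac{\sqrt{10756158}}{609} \approx 2699.6$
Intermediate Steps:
$m = \frac{1}{609}$ ($m = - \frac{1}{7 \left(110 - 197\right)} = - \frac{1}{7 \left(-87\right)} = \left(- \frac{1}{7}\right) \left(- \frac{1}{87}\right) = \frac{1}{609} \approx 0.001642$)
$A = 29$ ($A = 35 - 6 = 29$)
$R{\left(S \right)} = \sqrt{29 + S}$ ($R{\left(S \right)} = \sqrt{S + 29} = \sqrt{29 + S}$)
$t{\left(\frac{1}{-102} - 52 \right)} - R{\left(m \right)} = \left(\frac{1}{-102} - 52\right)^{2} - \sqrt{29 + \frac{1}{609}} = \left(- \frac{1}{102} - 52\right)^{2} - \sqrt{\frac{17662}{609}} = \left(- \frac{5305}{102}\right)^{2} - \frac{\sqrt{10756158}}{609} = \frac{28143025}{10404} - \frac{\sqrt{10756158}}{609}$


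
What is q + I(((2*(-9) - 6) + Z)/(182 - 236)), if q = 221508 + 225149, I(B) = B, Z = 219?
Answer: 8039761/18 ≈ 4.4665e+5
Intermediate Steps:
q = 446657
q + I(((2*(-9) - 6) + Z)/(182 - 236)) = 446657 + ((2*(-9) - 6) + 219)/(182 - 236) = 446657 + ((-18 - 6) + 219)/(-54) = 446657 + (-24 + 219)*(-1/54) = 446657 + 195*(-1/54) = 446657 - 65/18 = 8039761/18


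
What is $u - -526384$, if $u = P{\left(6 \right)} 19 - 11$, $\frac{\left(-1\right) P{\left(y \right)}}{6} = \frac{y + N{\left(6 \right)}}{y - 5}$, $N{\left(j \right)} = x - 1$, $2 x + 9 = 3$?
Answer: $526145$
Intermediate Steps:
$x = -3$ ($x = - \frac{9}{2} + \frac{1}{2} \cdot 3 = - \frac{9}{2} + \frac{3}{2} = -3$)
$N{\left(j \right)} = -4$ ($N{\left(j \right)} = -3 - 1 = -4$)
$P{\left(y \right)} = - \frac{6 \left(-4 + y\right)}{-5 + y}$ ($P{\left(y \right)} = - 6 \frac{y - 4}{y - 5} = - 6 \frac{-4 + y}{-5 + y} = - \frac{6 \left(-4 + y\right)}{-5 + y}$)
$u = -239$ ($u = \frac{6 \left(4 - 6\right)}{-5 + 6} \cdot 19 - 11 = \frac{6 \left(4 - 6\right)}{1} \cdot 19 - 11 = 6 \cdot 1 \left(-2\right) 19 - 11 = \left(-12\right) 19 - 11 = -228 - 11 = -239$)
$u - -526384 = -239 - -526384 = -239 + 526384 = 526145$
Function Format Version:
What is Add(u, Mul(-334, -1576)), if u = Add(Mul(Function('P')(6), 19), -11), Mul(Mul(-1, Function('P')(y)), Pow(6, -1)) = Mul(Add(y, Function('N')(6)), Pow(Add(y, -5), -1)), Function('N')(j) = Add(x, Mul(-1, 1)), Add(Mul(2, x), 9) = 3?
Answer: 526145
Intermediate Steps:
x = -3 (x = Add(Rational(-9, 2), Mul(Rational(1, 2), 3)) = Add(Rational(-9, 2), Rational(3, 2)) = -3)
Function('N')(j) = -4 (Function('N')(j) = Add(-3, Mul(-1, 1)) = Add(-3, -1) = -4)
Function('P')(y) = Mul(-6, Pow(Add(-5, y), -1), Add(-4, y)) (Function('P')(y) = Mul(-6, Mul(Add(y, -4), Pow(Add(y, -5), -1))) = Mul(-6, Mul(Add(-4, y), Pow(Add(-5, y), -1))) = Mul(-6, Mul(Pow(Add(-5, y), -1), Add(-4, y))) = Mul(-6, Pow(Add(-5, y), -1), Add(-4, y)))
u = -239 (u = Add(Mul(Mul(6, Pow(Add(-5, 6), -1), Add(4, Mul(-1, 6))), 19), -11) = Add(Mul(Mul(6, Pow(1, -1), Add(4, -6)), 19), -11) = Add(Mul(Mul(6, 1, -2), 19), -11) = Add(Mul(-12, 19), -11) = Add(-228, -11) = -239)
Add(u, Mul(-334, -1576)) = Add(-239, Mul(-334, -1576)) = Add(-239, 526384) = 526145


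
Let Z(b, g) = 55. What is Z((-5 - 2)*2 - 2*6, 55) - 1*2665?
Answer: -2610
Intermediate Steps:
Z((-5 - 2)*2 - 2*6, 55) - 1*2665 = 55 - 1*2665 = 55 - 2665 = -2610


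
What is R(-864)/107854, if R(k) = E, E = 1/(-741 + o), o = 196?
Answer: -1/58780430 ≈ -1.7012e-8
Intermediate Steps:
E = -1/545 (E = 1/(-741 + 196) = 1/(-545) = -1/545 ≈ -0.0018349)
R(k) = -1/545
R(-864)/107854 = -1/545/107854 = -1/545*1/107854 = -1/58780430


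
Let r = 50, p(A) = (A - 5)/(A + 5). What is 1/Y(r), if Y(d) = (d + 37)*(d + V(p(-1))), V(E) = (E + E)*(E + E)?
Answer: 1/5133 ≈ 0.00019482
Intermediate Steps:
p(A) = (-5 + A)/(5 + A)
V(E) = 4*E² (V(E) = (2*E)*(2*E) = 4*E²)
Y(d) = (9 + d)*(37 + d) (Y(d) = (d + 37)*(d + 4*((-5 - 1)/(5 - 1))²) = (37 + d)*(d + 4*(-6/4)²) = (37 + d)*(d + 4*((¼)*(-6))²) = (37 + d)*(d + 4*(-3/2)²) = (37 + d)*(d + 4*(9/4)) = (37 + d)*(d + 9) = (37 + d)*(9 + d) = (9 + d)*(37 + d))
1/Y(r) = 1/(333 + 50² + 46*50) = 1/(333 + 2500 + 2300) = 1/5133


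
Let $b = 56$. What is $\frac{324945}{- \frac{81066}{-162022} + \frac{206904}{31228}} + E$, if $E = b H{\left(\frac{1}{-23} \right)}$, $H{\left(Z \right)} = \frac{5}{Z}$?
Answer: $\frac{1589986525435}{40601947} \approx 39160.0$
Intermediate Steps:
$E = -6440$ ($E = 56 \frac{5}{\frac{1}{-23}} = 56 \frac{5}{- \frac{1}{23}} = 56 \cdot 5 \left(-23\right) = 56 \left(-115\right) = -6440$)
$\frac{324945}{- \frac{81066}{-162022} + \frac{206904}{31228}} + E = \frac{324945}{- \frac{81066}{-162022} + \frac{206904}{31228}} - 6440 = \frac{324945}{\left(-81066\right) \left(- \frac{1}{162022}\right) + 206904 \cdot \frac{1}{31228}} - 6440 = \frac{324945}{\frac{40533}{81011} + \frac{1398}{211}} - 6440 = \frac{324945}{\frac{121805841}{17093321}} - 6440 = 324945 \cdot \frac{17093321}{121805841} - 6440 = \frac{1851463064115}{40601947} - 6440 = \frac{1589986525435}{40601947}$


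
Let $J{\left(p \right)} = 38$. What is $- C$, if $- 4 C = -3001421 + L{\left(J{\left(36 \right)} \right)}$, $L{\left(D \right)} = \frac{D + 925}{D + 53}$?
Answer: $- \frac{68282087}{91} \approx -7.5035 \cdot 10^{5}$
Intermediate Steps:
$L{\left(D \right)} = \frac{925 + D}{53 + D}$
$C = \frac{68282087}{91}$ ($C = - \frac{-3001421 + \frac{925 + 38}{53 + 38}}{4} = - \frac{-3001421 + \frac{1}{91} \cdot 963}{4} = - \frac{-3001421 + \frac{963}{91}}{4} = \left(- \frac{1}{4}\right) \left(- \frac{273128348}{91}\right) = \frac{68282087}{91} \approx 7.5035 \cdot 10^{5}$)
$- C = \left(-1\right) \frac{68282087}{91} = - \frac{68282087}{91}$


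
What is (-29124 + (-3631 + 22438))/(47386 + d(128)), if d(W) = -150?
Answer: -10317/47236 ≈ -0.21841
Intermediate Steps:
(-29124 + (-3631 + 22438))/(47386 + d(128)) = (-29124 + (-3631 + 22438))/(47386 - 150) = (-29124 + 18807)/47236 = -10317*1/47236 = -10317/47236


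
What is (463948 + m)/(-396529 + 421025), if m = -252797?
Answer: 211151/24496 ≈ 8.6198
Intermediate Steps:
(463948 + m)/(-396529 + 421025) = (463948 - 252797)/(-396529 + 421025) = 211151/24496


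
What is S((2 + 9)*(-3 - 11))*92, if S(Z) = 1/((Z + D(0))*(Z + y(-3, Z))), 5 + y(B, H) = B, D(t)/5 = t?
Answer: 23/6237 ≈ 0.0036877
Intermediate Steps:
D(t) = 5*t
y(B, H) = -5 + B
S(Z) = 1/(Z*(-8 + Z)) (S(Z) = 1/((Z + 5*0)*(Z + (-5 - 3))) = 1/((Z + 0)*(Z - 8)) = 1/(Z*(-8 + Z)))
S((2 + 9)*(-3 - 11))*92 = (1/((((2 + 9)*(-3 - 11)))*(-8 + (2 + 9)*(-3 - 11))))*92 = (1/(((11*(-14)))*(-8 + 11*(-14))))*92 = (1/((-154)*(-8 - 154)))*92 = -1/154/(-162)*92 = -1/154*(-1/162)*92 = (1/24948)*92 = 23/6237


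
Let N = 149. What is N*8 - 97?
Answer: 1095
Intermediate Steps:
N*8 - 97 = 149*8 - 97 = 1192 - 97 = 1095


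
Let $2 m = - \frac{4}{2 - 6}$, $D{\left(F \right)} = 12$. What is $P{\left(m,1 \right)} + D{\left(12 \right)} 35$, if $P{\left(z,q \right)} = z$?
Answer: $\frac{841}{2} \approx 420.5$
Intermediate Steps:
$m = \frac{1}{2}$ ($m = \frac{\left(-4\right) \frac{1}{2 - 6}}{2} = \frac{\left(-4\right) \frac{1}{-4}}{2} = \frac{\left(-4\right) \left(- \frac{1}{4}\right)}{2} = \frac{1}{2} \cdot 1 = \frac{1}{2} \approx 0.5$)
$P{\left(m,1 \right)} + D{\left(12 \right)} 35 = \frac{1}{2} + 12 \cdot 35 = \frac{1}{2} + 420 = \frac{841}{2}$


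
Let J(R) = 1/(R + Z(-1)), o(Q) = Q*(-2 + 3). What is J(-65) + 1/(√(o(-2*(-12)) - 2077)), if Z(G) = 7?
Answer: -1/58 - I*√2053/2053 ≈ -0.017241 - 0.02207*I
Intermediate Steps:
o(Q) = Q (o(Q) = Q*1 = Q)
J(R) = 1/(7 + R) (J(R) = 1/(R + 7) = 1/(7 + R))
J(-65) + 1/(√(o(-2*(-12)) - 2077)) = 1/(7 - 65) + 1/(√(-2*(-12) - 2077)) = 1/(-58) + 1/(√(24 - 2077)) = -1/58 + 1/(√(-2053)) = -1/58 + 1/(I*√2053) = -1/58 - I*√2053/2053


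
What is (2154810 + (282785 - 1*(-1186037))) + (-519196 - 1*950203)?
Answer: 2154233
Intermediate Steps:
(2154810 + (282785 - 1*(-1186037))) + (-519196 - 1*950203) = (2154810 + (282785 + 1186037)) + (-519196 - 950203) = (2154810 + 1468822) - 1469399 = 3623632 - 1469399 = 2154233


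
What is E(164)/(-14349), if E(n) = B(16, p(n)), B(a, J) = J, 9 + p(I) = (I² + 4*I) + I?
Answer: -27707/14349 ≈ -1.9309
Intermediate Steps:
p(I) = -9 + I² + 5*I (p(I) = -9 + ((I² + 4*I) + I) = -9 + (I² + 5*I) = -9 + I² + 5*I)
E(n) = -9 + n² + 5*n
E(164)/(-14349) = (-9 + 164² + 5*164)/(-14349) = (-9 + 26896 + 820)*(-1/14349) = 27707*(-1/14349) = -27707/14349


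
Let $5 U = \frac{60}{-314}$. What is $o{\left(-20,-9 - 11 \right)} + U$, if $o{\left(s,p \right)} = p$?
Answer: $- \frac{3146}{157} \approx -20.038$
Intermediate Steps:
$U = - \frac{6}{157}$ ($U = \frac{60 \frac{1}{-314}}{5} = \frac{60 \left(- \frac{1}{314}\right)}{5} = \frac{1}{5} \left(- \frac{30}{157}\right) = - \frac{6}{157} \approx -0.038217$)
$o{\left(-20,-9 - 11 \right)} + U = \left(-9 - 11\right) - \frac{6}{157} = -20 - \frac{6}{157} = - \frac{3146}{157}$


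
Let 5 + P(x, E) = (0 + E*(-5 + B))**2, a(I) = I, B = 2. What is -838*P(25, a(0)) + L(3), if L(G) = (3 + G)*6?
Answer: 4226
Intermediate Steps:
L(G) = 18 + 6*G
P(x, E) = -5 + 9*E**2 (P(x, E) = -5 + (0 + E*(-5 + 2))**2 = -5 + (0 + E*(-3))**2 = -5 + (0 - 3*E)**2 = -5 + (-3*E)**2 = -5 + 9*E**2)
-838*P(25, a(0)) + L(3) = -838*(-5 + 9*0**2) + (18 + 6*3) = -838*(-5 + 9*0) + (18 + 18) = -838*(-5 + 0) + 36 = -838*(-5) + 36 = 4190 + 36 = 4226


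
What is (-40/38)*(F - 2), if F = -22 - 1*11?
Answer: 700/19 ≈ 36.842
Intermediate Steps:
F = -33 (F = -22 - 11 = -33)
(-40/38)*(F - 2) = (-40/38)*(-33 - 2) = -40*1/38*(-35) = -20/19*(-35) = 700/19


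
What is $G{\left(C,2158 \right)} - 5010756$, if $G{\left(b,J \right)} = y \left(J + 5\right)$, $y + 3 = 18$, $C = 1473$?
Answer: $-4978311$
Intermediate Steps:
$y = 15$ ($y = -3 + 18 = 15$)
$G{\left(b,J \right)} = 75 + 15 J$ ($G{\left(b,J \right)} = 15 \left(J + 5\right) = 15 \left(5 + J\right) = 75 + 15 J$)
$G{\left(C,2158 \right)} - 5010756 = \left(75 + 15 \cdot 2158\right) - 5010756 = \left(75 + 32370\right) - 5010756 = 32445 - 5010756 = -4978311$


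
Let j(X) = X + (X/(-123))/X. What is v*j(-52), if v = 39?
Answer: -83161/41 ≈ -2028.3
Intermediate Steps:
j(X) = -1/123 + X (j(X) = X + (X*(-1/123))/X = X + (-X/123)/X = X - 1/123 = -1/123 + X)
v*j(-52) = 39*(-1/123 - 52) = 39*(-6397/123) = -83161/41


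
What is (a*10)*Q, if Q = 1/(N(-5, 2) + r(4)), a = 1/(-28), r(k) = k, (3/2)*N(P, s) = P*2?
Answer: 15/112 ≈ 0.13393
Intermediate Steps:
N(P, s) = 4*P/3 (N(P, s) = 2*(P*2)/3 = 2*(2*P)/3 = 4*P/3)
a = -1/28 ≈ -0.035714
Q = -3/8 (Q = 1/((4/3)*(-5) + 4) = 1/(-20/3 + 4) = 1/(-8/3) = -3/8 ≈ -0.37500)
(a*10)*Q = -1/28*10*(-3/8) = -5/14*(-3/8) = 15/112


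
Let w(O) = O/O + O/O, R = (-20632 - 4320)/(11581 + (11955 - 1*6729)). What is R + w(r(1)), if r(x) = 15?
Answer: 8662/16807 ≈ 0.51538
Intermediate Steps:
R = -24952/16807 (R = -24952/(11581 + (11955 - 6729)) = -24952/(11581 + 5226) = -24952/16807 ≈ -1.4846)
w(O) = 2 (w(O) = 1 + 1 = 2)
R + w(r(1)) = -24952/16807 + 2 = 8662/16807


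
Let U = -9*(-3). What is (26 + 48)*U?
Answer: 1998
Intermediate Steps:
U = 27
(26 + 48)*U = (26 + 48)*27 = 74*27 = 1998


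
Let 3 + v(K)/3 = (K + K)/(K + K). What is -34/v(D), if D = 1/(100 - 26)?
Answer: 17/3 ≈ 5.6667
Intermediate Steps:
D = 1/74 ≈ 0.013514
v(K) = -6 (v(K) = -9 + 3*((K + K)/(K + K)) = -9 + 3*((2*K)/((2*K))) = -9 + 3*((2*K)*(1/(2*K))) = -9 + 3*1 = -9 + 3 = -6)
-34/v(D) = -34/(-6) = -34*(-⅙) = 17/3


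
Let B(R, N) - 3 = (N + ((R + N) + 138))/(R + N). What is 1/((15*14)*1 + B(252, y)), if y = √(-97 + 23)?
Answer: 6820271/1463276503 - 57*I*√74/1463276503 ≈ 0.004661 - 3.3509e-7*I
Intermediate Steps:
y = I*√74 (y = √(-74) = I*√74 ≈ 8.6023*I)
B(R, N) = 3 + (138 + R + 2*N)/(N + R) (B(R, N) = 3 + (N + ((R + N) + 138))/(R + N) = 3 + (N + ((N + R) + 138))/(N + R) = 3 + (N + (138 + N + R))/(N + R) = 3 + (138 + R + 2*N)/(N + R))
1/((15*14)*1 + B(252, y)) = 1/((15*14)*1 + (138 + 4*252 + 5*(I*√74))/(I*√74 + 252)) = 1/(210*1 + (138 + 1008 + 5*I*√74)/(252 + I*√74)) = 1/(210 + (1146 + 5*I*√74)/(252 + I*√74))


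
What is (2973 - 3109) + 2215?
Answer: 2079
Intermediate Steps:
(2973 - 3109) + 2215 = -136 + 2215 = 2079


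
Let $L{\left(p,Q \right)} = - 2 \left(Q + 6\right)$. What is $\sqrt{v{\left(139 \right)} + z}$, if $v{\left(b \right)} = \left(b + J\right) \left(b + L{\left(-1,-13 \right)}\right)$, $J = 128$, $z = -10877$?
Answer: $\sqrt{29974} \approx 173.13$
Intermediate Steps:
$L{\left(p,Q \right)} = -12 - 2 Q$ ($L{\left(p,Q \right)} = - 2 \left(6 + Q\right) = -12 - 2 Q$)
$v{\left(b \right)} = \left(14 + b\right) \left(128 + b\right)$ ($v{\left(b \right)} = \left(b + 128\right) \left(b - -14\right) = \left(128 + b\right) \left(b + \left(-12 + 26\right)\right) = \left(128 + b\right) \left(b + 14\right) = \left(128 + b\right) \left(14 + b\right) = \left(14 + b\right) \left(128 + b\right)$)
$\sqrt{v{\left(139 \right)} + z} = \sqrt{\left(1792 + 139^{2} + 142 \cdot 139\right) - 10877} = \sqrt{\left(1792 + 19321 + 19738\right) - 10877} = \sqrt{40851 - 10877} = \sqrt{29974}$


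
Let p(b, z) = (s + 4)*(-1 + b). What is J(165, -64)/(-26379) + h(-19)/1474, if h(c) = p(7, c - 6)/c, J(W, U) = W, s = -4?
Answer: -55/8793 ≈ -0.0062550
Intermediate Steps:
p(b, z) = 0 (p(b, z) = (-4 + 4)*(-1 + b) = 0*(-1 + b) = 0)
h(c) = 0 (h(c) = 0/c = 0)
J(165, -64)/(-26379) + h(-19)/1474 = 165/(-26379) + 0/1474 = 165*(-1/26379) + 0*(1/1474) = -55/8793 + 0 = -55/8793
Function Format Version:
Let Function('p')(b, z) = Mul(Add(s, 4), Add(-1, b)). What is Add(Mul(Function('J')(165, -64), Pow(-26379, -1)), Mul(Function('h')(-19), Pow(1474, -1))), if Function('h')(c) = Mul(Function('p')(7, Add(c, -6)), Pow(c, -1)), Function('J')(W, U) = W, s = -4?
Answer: Rational(-55, 8793) ≈ -0.0062550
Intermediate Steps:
Function('p')(b, z) = 0 (Function('p')(b, z) = Mul(Add(-4, 4), Add(-1, b)) = Mul(0, Add(-1, b)) = 0)
Function('h')(c) = 0 (Function('h')(c) = Mul(0, Pow(c, -1)) = 0)
Add(Mul(Function('J')(165, -64), Pow(-26379, -1)), Mul(Function('h')(-19), Pow(1474, -1))) = Add(Mul(165, Pow(-26379, -1)), Mul(0, Pow(1474, -1))) = Add(Mul(165, Rational(-1, 26379)), Mul(0, Rational(1, 1474))) = Add(Rational(-55, 8793), 0) = Rational(-55, 8793)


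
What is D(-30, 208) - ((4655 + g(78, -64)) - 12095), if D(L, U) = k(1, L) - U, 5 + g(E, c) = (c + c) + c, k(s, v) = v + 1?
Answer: 7400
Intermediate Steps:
k(s, v) = 1 + v
g(E, c) = -5 + 3*c (g(E, c) = -5 + ((c + c) + c) = -5 + (2*c + c) = -5 + 3*c)
D(L, U) = 1 + L - U (D(L, U) = (1 + L) - U = 1 + L - U)
D(-30, 208) - ((4655 + g(78, -64)) - 12095) = (1 - 30 - 1*208) - ((4655 + (-5 + 3*(-64))) - 12095) = (1 - 30 - 208) - ((4655 + (-5 - 192)) - 12095) = -237 - ((4655 - 197) - 12095) = -237 - (4458 - 12095) = -237 - 1*(-7637) = -237 + 7637 = 7400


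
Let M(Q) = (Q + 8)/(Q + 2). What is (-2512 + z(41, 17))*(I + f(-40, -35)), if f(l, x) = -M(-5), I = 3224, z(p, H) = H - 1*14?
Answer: -8091525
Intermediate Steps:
M(Q) = (8 + Q)/(2 + Q)
z(p, H) = -14 + H (z(p, H) = H - 14 = -14 + H)
f(l, x) = 1 (f(l, x) = -(8 - 5)/(2 - 5) = -3/(-3) = -(-1)*3/3 = -1*(-1) = 1)
(-2512 + z(41, 17))*(I + f(-40, -35)) = (-2512 + (-14 + 17))*(3224 + 1) = (-2512 + 3)*3225 = -2509*3225 = -8091525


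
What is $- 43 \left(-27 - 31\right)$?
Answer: $2494$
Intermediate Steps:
$- 43 \left(-27 - 31\right) = \left(-43\right) \left(-58\right) = 2494$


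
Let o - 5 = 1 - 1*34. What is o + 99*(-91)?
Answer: -9037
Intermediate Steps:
o = -28 (o = 5 + (1 - 1*34) = 5 + (1 - 34) = 5 - 33 = -28)
o + 99*(-91) = -28 + 99*(-91) = -28 - 9009 = -9037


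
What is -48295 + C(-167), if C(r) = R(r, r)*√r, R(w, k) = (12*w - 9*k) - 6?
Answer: -48295 - 507*I*√167 ≈ -48295.0 - 6551.9*I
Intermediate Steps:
R(w, k) = -6 - 9*k + 12*w (R(w, k) = (-9*k + 12*w) - 6 = -6 - 9*k + 12*w)
C(r) = √r*(-6 + 3*r) (C(r) = (-6 - 9*r + 12*r)*√r = (-6 + 3*r)*√r = √r*(-6 + 3*r))
-48295 + C(-167) = -48295 + 3*√(-167)*(-2 - 167) = -48295 + 3*(I*√167)*(-169) = -48295 - 507*I*√167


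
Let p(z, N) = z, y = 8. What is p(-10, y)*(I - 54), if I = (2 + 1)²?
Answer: 450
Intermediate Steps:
I = 9 (I = 3² = 9)
p(-10, y)*(I - 54) = -10*(9 - 54) = -10*(-45) = 450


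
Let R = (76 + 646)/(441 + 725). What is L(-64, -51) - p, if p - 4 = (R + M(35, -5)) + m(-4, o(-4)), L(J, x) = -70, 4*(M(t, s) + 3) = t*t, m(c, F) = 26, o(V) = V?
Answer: -941823/2332 ≈ -403.87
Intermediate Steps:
M(t, s) = -3 + t²/4 (M(t, s) = -3 + (t*t)/4 = -3 + t²/4)
R = 361/583 (R = 722/1166 = 722*(1/1166) = 361/583 ≈ 0.61921)
p = 778583/2332 (p = 4 + ((361/583 + (-3 + (¼)*35²)) + 26) = 4 + ((361/583 + (-3 + (¼)*1225)) + 26) = 4 + ((361/583 + (-3 + 1225/4)) + 26) = 4 + ((361/583 + 1213/4) + 26) = 4 + (708623/2332 + 26) = 4 + 769255/2332 = 778583/2332 ≈ 333.87)
L(-64, -51) - p = -70 - 1*778583/2332 = -70 - 778583/2332 = -941823/2332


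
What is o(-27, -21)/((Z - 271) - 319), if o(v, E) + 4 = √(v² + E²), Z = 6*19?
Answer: 1/119 - 3*√130/476 ≈ -0.063456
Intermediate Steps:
Z = 114
o(v, E) = -4 + √(E² + v²) (o(v, E) = -4 + √(v² + E²) = -4 + √(E² + v²))
o(-27, -21)/((Z - 271) - 319) = (-4 + √((-21)² + (-27)²))/((114 - 271) - 319) = (-4 + √(441 + 729))/(-157 - 319) = (-4 + √1170)/(-476) = (-4 + 3*√130)*(-1/476) = 1/119 - 3*√130/476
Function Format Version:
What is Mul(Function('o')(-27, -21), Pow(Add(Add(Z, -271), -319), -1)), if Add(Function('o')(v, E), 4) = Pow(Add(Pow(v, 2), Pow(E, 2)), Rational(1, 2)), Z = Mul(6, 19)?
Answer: Add(Rational(1, 119), Mul(Rational(-3, 476), Pow(130, Rational(1, 2)))) ≈ -0.063456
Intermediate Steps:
Z = 114
Function('o')(v, E) = Add(-4, Pow(Add(Pow(E, 2), Pow(v, 2)), Rational(1, 2))) (Function('o')(v, E) = Add(-4, Pow(Add(Pow(v, 2), Pow(E, 2)), Rational(1, 2))) = Add(-4, Pow(Add(Pow(E, 2), Pow(v, 2)), Rational(1, 2))))
Mul(Function('o')(-27, -21), Pow(Add(Add(Z, -271), -319), -1)) = Mul(Add(-4, Pow(Add(Pow(-21, 2), Pow(-27, 2)), Rational(1, 2))), Pow(Add(Add(114, -271), -319), -1)) = Mul(Add(-4, Pow(Add(441, 729), Rational(1, 2))), Pow(Add(-157, -319), -1)) = Mul(Add(-4, Pow(1170, Rational(1, 2))), Pow(-476, -1)) = Mul(Add(-4, Mul(3, Pow(130, Rational(1, 2)))), Rational(-1, 476)) = Add(Rational(1, 119), Mul(Rational(-3, 476), Pow(130, Rational(1, 2))))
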